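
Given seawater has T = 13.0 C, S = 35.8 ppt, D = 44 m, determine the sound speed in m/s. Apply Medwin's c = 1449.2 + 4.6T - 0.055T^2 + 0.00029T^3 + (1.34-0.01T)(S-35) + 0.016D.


c = 1449.2 + 4.6*13.0 - 0.055*13.0^2 + 0.00029*13.0^3 + (1.34 - 0.01*13.0)*(35.8 - 35) + 0.016*44 = 1502.01

1502.01 m/s


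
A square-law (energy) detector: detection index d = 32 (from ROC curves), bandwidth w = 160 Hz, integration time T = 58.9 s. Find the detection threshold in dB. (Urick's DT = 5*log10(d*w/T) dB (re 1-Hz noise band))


DT = 5*log10(d*w/T) = 5*log10(32 * 160 / 58.9) = 5*log10(86.93) = 9.7

9.7 dB


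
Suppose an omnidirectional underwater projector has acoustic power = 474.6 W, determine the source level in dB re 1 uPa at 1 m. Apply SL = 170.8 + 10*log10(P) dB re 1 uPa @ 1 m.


SL = 170.8 + 10*log10(474.6) = 170.8 + 26.76 = 197.56

197.56 dB


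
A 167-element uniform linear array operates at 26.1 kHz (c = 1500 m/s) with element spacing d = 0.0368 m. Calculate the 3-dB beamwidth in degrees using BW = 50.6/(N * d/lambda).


Step 1: lambda = 1500/26100 = 0.05747 m
Step 2: d/lambda = 0.0368/0.05747 = 0.6403
Step 3: BW = 50.6/(N * d/lambda) = 50.6/(167 * 0.6403) = 0.47

0.47 deg


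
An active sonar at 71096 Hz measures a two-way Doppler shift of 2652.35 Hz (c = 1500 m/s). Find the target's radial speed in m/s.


From fd = 2*f*v/c, v = c*fd/(2*f) = 1500 * 2652.35 / (2*71096) = 27.98

27.98 m/s


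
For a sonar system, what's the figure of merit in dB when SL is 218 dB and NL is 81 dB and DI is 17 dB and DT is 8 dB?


FOM = SL - NL + DI - DT = 218 - 81 + 17 - 8 = 146

146 dB


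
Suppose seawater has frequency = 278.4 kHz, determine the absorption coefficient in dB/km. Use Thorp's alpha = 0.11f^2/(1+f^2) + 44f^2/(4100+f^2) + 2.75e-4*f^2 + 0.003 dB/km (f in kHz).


f^2 = 77506.56
alpha = 0.11*77506.56/(1+77506.56) + 44*77506.56/(4100+77506.56) + 2.75e-4*77506.56 + 0.003 = 63.217

63.217 dB/km


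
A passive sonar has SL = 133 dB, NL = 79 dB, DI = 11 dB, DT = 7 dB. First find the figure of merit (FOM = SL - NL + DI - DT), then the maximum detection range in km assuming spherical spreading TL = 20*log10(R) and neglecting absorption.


Step 1: FOM = SL - NL + DI - DT = 133 - 79 + 11 - 7 = 58 dB
Step 2: at max range FOM = TL = 20*log10(R), so R = 10^(58/20) = 794.33 m = 0.79 km

0.79 km


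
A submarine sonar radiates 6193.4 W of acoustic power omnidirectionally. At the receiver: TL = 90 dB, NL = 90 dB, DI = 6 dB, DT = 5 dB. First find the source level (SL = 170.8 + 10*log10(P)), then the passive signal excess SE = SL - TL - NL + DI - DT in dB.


Step 1: SL = 170.8 + 10*log10(6193.4) = 208.72 dB
Step 2: SE = SL - TL - NL + DI - DT = 208.72 - 90 - 90 + 6 - 5 = 29.72

29.72 dB


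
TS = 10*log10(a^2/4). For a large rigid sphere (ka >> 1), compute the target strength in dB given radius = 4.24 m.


TS = 10*log10(4.24^2 / 4) = 10*log10(4.4944) = 6.53

6.53 dB


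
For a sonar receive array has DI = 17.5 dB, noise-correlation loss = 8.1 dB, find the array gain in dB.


AG = DI - L_corr = 17.5 - 8.1 = 9.4

9.4 dB


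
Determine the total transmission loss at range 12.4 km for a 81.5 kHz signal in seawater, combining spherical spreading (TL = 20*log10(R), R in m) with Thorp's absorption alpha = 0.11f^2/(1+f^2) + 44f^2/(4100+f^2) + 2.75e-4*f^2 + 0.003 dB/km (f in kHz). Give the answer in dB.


443.28 dB


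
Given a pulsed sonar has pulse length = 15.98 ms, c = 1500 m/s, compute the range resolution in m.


dR = c*tau/2 = 1500 * 15.98e-3 / 2 = 11.985

11.985 m


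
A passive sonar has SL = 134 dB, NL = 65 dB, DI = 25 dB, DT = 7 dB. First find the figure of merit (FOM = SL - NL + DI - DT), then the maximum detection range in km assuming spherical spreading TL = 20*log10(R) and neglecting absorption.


Step 1: FOM = SL - NL + DI - DT = 134 - 65 + 25 - 7 = 87 dB
Step 2: at max range FOM = TL = 20*log10(R), so R = 10^(87/20) = 22387.21 m = 22.39 km

22.39 km


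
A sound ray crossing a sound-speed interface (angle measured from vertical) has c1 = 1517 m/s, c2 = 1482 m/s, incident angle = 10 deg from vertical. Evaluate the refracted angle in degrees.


9.77 deg


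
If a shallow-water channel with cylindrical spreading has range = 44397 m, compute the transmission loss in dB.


46.47 dB


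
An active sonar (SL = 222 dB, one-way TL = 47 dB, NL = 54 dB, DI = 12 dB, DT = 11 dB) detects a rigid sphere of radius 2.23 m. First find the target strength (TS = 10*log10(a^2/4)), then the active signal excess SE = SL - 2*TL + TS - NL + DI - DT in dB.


Step 1: TS = 10*log10(2.23^2/4) = 0.95 dB
Step 2: SE = SL - 2*TL + TS - NL + DI - DT = 222 - 2*47 + (0.95) - 54 + 12 - 11 = 75.95

75.95 dB


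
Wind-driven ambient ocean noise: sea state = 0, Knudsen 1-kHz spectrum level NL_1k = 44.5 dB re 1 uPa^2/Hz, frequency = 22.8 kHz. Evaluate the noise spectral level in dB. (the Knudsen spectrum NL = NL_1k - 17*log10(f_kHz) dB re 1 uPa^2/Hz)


21.42 dB


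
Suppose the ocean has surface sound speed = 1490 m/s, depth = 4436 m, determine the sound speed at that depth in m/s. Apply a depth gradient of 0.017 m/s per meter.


1565.412 m/s


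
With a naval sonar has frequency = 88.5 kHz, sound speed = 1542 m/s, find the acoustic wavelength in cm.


1.74 cm


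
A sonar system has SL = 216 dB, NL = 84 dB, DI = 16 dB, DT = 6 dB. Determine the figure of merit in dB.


FOM = SL - NL + DI - DT = 216 - 84 + 16 - 6 = 142

142 dB


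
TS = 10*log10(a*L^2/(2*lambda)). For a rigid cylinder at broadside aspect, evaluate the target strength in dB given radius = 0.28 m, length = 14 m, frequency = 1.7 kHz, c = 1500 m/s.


lambda = 1500/1700 = 0.88235 m
TS = 10*log10(0.28*14^2/(2*0.88235)) = 14.93

14.93 dB


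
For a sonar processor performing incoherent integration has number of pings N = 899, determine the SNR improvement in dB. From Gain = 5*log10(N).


14.77 dB


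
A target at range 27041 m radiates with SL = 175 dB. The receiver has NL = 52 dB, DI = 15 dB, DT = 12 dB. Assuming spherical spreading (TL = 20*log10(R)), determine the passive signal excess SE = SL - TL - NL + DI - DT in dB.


Step 1: TL = 20*log10(27041) = 88.64 dB
Step 2: SE = 175 - 88.64 - 52 + 15 - 12 = 37.36

37.36 dB


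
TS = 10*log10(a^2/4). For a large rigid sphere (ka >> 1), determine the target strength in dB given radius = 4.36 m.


6.77 dB


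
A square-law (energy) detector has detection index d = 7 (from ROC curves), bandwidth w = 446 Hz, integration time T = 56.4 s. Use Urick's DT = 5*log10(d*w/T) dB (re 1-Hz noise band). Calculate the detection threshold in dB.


8.72 dB


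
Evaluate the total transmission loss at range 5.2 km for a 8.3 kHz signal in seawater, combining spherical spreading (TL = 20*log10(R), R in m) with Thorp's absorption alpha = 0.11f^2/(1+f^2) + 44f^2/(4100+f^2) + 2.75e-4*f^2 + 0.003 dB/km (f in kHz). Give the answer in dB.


Step 1 (Thorp): alpha = 0.11*68.89/(1+68.89) + 44*68.89/(4100+68.89) + 2.75e-4*68.89 + 0.003 = 0.8575 dB/km
Step 2: TL_spread = 20*log10(5200) = 74.32 dB
Step 3: TL_abs = alpha*R = 0.8575 * 5.2 = 4.46 dB
Step 4: TL_total = 74.32 + 4.46 = 78.78

78.78 dB


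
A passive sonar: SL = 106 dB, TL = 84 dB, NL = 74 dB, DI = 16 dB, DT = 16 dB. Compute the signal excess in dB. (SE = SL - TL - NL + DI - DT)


-52 dB


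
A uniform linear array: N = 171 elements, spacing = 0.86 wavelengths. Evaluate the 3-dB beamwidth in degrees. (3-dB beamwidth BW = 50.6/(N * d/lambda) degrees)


BW = 50.6 / (171 * 0.86) = 50.6 / 147.06 = 0.34

0.34 deg


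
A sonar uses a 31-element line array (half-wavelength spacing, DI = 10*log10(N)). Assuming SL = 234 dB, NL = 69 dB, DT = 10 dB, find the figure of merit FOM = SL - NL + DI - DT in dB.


169.91 dB


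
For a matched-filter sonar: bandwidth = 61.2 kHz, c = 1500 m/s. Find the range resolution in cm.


1.23 cm


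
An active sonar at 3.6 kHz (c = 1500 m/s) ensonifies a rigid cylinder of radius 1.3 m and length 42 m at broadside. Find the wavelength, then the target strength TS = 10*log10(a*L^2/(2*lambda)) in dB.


Step 1: lambda = c/f = 1500/3600 = 0.41667 m
Step 2: TS = 10*log10(a*L^2/(2*lambda)) = 10*log10(1.3*42^2/(2*0.41667)) = 34.4

34.4 dB


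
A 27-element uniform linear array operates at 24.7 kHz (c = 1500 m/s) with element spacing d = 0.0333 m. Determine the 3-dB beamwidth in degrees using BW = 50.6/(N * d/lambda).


3.42 deg


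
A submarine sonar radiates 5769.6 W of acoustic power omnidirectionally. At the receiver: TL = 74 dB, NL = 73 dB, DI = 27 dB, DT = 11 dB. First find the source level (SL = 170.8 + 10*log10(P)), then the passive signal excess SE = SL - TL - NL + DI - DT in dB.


Step 1: SL = 170.8 + 10*log10(5769.6) = 208.41 dB
Step 2: SE = SL - TL - NL + DI - DT = 208.41 - 74 - 73 + 27 - 11 = 77.41

77.41 dB


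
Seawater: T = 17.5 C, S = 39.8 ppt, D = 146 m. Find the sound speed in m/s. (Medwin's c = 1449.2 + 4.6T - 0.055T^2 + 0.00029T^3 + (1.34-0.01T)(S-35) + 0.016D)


c = 1449.2 + 4.6*17.5 - 0.055*17.5^2 + 0.00029*17.5^3 + (1.34 - 0.01*17.5)*(39.8 - 35) + 0.016*146 = 1522.34

1522.34 m/s


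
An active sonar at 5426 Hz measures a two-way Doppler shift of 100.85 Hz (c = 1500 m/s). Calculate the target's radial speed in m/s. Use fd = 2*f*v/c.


From fd = 2*f*v/c, v = c*fd/(2*f) = 1500 * 100.85 / (2*5426) = 13.94

13.94 m/s


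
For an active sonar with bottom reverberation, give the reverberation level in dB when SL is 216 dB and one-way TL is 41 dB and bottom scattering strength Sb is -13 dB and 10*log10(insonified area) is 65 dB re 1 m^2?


RL = SL - 2*TL + Sb + 10*log10(A) = 216 - 2*41 + (-13) + 65 = 186

186 dB


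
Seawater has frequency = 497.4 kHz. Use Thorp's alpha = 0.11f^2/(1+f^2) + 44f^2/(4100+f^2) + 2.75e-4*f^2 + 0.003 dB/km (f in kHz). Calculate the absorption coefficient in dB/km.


111.433 dB/km


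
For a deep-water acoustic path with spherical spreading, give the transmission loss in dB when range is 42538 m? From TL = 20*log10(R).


TL = 20*log10(42538) = 92.58

92.58 dB


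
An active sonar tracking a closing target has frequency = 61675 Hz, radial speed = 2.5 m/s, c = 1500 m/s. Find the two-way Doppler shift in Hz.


fd = 2*f*v/c = 2 * 61675 * 2.5 / 1500 = 205.58

205.58 Hz


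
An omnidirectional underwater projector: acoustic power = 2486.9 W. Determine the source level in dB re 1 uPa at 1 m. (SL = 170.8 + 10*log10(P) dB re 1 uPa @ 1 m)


SL = 170.8 + 10*log10(2486.9) = 170.8 + 33.96 = 204.76

204.76 dB


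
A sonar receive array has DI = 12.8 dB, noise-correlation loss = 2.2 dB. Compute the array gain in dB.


10.6 dB


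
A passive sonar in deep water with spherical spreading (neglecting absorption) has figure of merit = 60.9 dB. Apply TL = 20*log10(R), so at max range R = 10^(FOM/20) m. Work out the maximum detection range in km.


At max range FOM = TL, so 20*log10(R) = 60.9
R = 10^(60.9/20) = 1109.17 m = 1.11 km

1.11 km


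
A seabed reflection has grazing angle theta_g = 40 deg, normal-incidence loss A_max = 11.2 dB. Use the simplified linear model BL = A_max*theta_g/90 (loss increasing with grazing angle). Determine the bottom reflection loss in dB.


BL = A_max * theta_g / 90 = 11.2 * 40 / 90 = 4.98

4.98 dB


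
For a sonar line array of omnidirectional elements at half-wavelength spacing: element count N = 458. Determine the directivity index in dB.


DI = 10*log10(458) = 26.61

26.61 dB


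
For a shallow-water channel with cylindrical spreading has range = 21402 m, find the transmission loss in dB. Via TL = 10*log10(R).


TL = 10*log10(21402) = 43.3

43.3 dB


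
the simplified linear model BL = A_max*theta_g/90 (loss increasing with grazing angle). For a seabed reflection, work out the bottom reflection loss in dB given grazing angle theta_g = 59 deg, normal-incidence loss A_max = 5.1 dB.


3.34 dB


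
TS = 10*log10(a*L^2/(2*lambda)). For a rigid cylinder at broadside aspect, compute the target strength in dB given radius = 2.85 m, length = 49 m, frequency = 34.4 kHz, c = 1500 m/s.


48.95 dB


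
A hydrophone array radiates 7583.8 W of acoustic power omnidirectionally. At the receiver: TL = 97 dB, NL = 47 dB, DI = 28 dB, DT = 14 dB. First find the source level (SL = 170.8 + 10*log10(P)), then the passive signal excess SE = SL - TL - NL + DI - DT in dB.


Step 1: SL = 170.8 + 10*log10(7583.8) = 209.6 dB
Step 2: SE = SL - TL - NL + DI - DT = 209.6 - 97 - 47 + 28 - 14 = 79.6

79.6 dB


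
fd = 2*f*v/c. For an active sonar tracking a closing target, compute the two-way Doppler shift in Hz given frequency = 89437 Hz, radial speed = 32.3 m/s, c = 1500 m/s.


3851.75 Hz


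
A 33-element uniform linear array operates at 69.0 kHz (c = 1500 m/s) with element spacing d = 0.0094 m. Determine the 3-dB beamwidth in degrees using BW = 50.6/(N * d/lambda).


Step 1: lambda = 1500/69000 = 0.02174 m
Step 2: d/lambda = 0.0094/0.02174 = 0.4324
Step 3: BW = 50.6/(N * d/lambda) = 50.6/(33 * 0.4324) = 3.55

3.55 deg


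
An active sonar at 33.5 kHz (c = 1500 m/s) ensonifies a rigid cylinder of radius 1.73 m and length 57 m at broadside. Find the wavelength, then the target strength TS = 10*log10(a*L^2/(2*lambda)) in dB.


Step 1: lambda = c/f = 1500/33500 = 0.04478 m
Step 2: TS = 10*log10(a*L^2/(2*lambda)) = 10*log10(1.73*57^2/(2*0.04478)) = 47.98

47.98 dB


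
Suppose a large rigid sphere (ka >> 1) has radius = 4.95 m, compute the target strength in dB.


TS = 10*log10(4.95^2 / 4) = 10*log10(6.125625) = 7.87

7.87 dB


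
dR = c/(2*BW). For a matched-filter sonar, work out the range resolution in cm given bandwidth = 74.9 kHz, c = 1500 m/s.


dR = c/(2*BW) = 1500 / (2 * 74.9e3) = 0.01 m = 1.0 cm

1.0 cm


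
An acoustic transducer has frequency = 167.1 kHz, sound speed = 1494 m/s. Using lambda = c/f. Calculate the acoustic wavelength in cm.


lambda = c/f = 1494 / 167100 = 0.0089 m = 0.89 cm

0.89 cm


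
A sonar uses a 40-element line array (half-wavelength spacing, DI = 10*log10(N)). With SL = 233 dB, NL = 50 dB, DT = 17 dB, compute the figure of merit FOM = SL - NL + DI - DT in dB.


Step 1: DI = 10*log10(40) = 16.02 dB
Step 2: FOM = SL - NL + DI - DT = 233 - 50 + 16.02 - 17 = 182.02

182.02 dB


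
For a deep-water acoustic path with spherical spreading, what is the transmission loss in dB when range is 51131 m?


TL = 20*log10(51131) = 94.17

94.17 dB


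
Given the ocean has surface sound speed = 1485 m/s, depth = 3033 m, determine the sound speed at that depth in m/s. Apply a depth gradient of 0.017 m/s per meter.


1536.561 m/s


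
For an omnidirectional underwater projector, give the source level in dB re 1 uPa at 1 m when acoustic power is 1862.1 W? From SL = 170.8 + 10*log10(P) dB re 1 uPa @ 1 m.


203.5 dB


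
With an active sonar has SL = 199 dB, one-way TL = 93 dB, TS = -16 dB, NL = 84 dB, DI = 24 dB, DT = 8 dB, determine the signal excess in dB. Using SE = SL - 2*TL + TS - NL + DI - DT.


-71 dB


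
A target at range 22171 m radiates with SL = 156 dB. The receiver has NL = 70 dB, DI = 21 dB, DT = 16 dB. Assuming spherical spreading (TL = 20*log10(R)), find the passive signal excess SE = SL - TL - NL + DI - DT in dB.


Step 1: TL = 20*log10(22171) = 86.92 dB
Step 2: SE = 156 - 86.92 - 70 + 21 - 16 = 4.08

4.08 dB


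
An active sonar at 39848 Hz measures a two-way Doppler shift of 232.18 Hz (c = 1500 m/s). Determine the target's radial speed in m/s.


From fd = 2*f*v/c, v = c*fd/(2*f) = 1500 * 232.18 / (2*39848) = 4.37

4.37 m/s


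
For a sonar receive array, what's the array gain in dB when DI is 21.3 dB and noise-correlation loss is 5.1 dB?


AG = DI - L_corr = 21.3 - 5.1 = 16.2

16.2 dB


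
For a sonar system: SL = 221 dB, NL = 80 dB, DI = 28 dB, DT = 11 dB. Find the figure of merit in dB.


FOM = SL - NL + DI - DT = 221 - 80 + 28 - 11 = 158

158 dB


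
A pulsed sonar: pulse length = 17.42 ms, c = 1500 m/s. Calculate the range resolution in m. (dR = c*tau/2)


13.065 m


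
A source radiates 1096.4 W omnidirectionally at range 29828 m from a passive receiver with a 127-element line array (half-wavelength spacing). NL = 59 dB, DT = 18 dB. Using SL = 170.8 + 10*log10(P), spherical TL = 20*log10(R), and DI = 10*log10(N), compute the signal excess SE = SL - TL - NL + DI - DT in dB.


Step 1: SL = 170.8 + 10*log10(1096.4) = 201.2 dB
Step 2: TL = 20*log10(29828) = 89.49 dB
Step 3: DI = 10*log10(127) = 21.04 dB
Step 4: SE = SL - TL - NL + DI - DT = 201.2 - 89.49 - 59 + 21.04 - 18 = 55.75

55.75 dB


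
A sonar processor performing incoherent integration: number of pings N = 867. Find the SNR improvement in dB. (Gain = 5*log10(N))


Gain = 5*log10(867) = 14.69

14.69 dB


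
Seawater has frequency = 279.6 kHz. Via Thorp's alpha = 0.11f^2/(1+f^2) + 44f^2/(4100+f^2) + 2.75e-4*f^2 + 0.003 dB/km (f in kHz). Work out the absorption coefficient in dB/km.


63.419 dB/km


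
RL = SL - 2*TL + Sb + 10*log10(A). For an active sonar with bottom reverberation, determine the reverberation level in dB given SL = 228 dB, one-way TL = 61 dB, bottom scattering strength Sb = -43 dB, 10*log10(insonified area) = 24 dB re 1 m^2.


RL = SL - 2*TL + Sb + 10*log10(A) = 228 - 2*61 + (-43) + 24 = 87

87 dB


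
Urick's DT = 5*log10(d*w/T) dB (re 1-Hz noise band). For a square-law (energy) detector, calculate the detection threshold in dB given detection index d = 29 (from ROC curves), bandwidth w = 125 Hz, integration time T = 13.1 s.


DT = 5*log10(d*w/T) = 5*log10(29 * 125 / 13.1) = 5*log10(276.72) = 12.21

12.21 dB


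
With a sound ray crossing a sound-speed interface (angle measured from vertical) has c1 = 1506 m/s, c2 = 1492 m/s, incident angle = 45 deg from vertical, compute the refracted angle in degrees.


sin(theta2) = (c2/c1)*sin(theta1) = (1492/1506)*sin(45 deg) = 0.70053
theta2 = arcsin(0.70053) = 44.47

44.47 deg


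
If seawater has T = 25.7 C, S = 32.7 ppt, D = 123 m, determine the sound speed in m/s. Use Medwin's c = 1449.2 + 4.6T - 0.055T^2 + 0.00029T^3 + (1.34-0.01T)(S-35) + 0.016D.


c = 1449.2 + 4.6*25.7 - 0.055*25.7^2 + 0.00029*25.7^3 + (1.34 - 0.01*25.7)*(32.7 - 35) + 0.016*123 = 1535.49

1535.49 m/s


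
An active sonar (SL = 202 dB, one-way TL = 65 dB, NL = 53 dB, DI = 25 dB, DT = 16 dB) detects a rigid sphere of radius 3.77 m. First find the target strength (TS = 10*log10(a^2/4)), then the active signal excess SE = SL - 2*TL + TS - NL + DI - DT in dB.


Step 1: TS = 10*log10(3.77^2/4) = 5.51 dB
Step 2: SE = SL - 2*TL + TS - NL + DI - DT = 202 - 2*65 + (5.51) - 53 + 25 - 16 = 33.51

33.51 dB


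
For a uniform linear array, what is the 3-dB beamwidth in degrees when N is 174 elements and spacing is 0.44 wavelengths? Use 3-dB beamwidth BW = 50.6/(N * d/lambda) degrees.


BW = 50.6 / (174 * 0.44) = 50.6 / 76.56 = 0.66

0.66 deg


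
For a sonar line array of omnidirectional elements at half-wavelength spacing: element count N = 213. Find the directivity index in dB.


23.28 dB


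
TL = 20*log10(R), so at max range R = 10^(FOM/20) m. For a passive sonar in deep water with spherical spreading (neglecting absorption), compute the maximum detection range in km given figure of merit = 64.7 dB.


1.72 km


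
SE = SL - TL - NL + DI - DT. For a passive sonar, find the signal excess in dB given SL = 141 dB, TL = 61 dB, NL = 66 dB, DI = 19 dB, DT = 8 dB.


25 dB


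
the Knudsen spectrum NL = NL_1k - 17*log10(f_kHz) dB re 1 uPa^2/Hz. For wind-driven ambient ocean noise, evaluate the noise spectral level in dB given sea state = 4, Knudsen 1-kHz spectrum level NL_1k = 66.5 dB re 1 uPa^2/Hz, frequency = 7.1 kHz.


NL = NL_1k - 17*log10(f_kHz) = 66.5 - 17*log10(7.1) = 66.5 - (14.47) = 52.03

52.03 dB


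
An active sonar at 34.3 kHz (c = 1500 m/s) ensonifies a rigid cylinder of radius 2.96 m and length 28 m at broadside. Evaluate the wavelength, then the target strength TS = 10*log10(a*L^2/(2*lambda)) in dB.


Step 1: lambda = c/f = 1500/34300 = 0.04373 m
Step 2: TS = 10*log10(a*L^2/(2*lambda)) = 10*log10(2.96*28^2/(2*0.04373)) = 44.24

44.24 dB


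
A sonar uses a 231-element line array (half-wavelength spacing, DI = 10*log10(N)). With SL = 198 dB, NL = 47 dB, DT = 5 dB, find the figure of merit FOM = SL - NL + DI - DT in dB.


Step 1: DI = 10*log10(231) = 23.64 dB
Step 2: FOM = SL - NL + DI - DT = 198 - 47 + 23.64 - 5 = 169.64

169.64 dB


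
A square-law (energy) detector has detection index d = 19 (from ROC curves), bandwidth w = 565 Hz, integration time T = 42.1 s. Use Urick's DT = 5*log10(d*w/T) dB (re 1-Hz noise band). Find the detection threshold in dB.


DT = 5*log10(d*w/T) = 5*log10(19 * 565 / 42.1) = 5*log10(254.99) = 12.03

12.03 dB


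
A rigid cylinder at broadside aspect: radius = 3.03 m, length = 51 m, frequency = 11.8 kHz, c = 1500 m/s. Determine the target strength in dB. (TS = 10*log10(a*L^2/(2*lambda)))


lambda = 1500/11800 = 0.12712 m
TS = 10*log10(3.03*51^2/(2*0.12712)) = 44.91

44.91 dB


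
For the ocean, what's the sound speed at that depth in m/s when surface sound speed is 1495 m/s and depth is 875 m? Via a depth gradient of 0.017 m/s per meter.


c = 1495 + 0.017 * 875 = 1509.875

1509.875 m/s


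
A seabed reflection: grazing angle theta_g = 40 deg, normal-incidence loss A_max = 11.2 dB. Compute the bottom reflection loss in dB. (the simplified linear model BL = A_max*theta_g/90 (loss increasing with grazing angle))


BL = A_max * theta_g / 90 = 11.2 * 40 / 90 = 4.98

4.98 dB


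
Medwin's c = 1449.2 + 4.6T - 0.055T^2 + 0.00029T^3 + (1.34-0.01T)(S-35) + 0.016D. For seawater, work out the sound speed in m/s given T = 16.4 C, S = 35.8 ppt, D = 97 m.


1513.62 m/s


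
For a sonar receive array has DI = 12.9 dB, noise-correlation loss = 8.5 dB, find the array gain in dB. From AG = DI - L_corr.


AG = DI - L_corr = 12.9 - 8.5 = 4.4

4.4 dB


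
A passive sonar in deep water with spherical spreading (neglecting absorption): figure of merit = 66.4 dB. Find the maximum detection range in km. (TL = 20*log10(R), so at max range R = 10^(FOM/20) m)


2.09 km


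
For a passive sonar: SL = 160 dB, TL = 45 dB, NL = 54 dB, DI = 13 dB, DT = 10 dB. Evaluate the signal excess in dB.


SE = SL - TL - NL + DI - DT = 160 - 45 - 54 + 13 - 10 = 64

64 dB


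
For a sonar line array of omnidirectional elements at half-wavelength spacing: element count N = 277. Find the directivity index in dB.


DI = 10*log10(277) = 24.42

24.42 dB


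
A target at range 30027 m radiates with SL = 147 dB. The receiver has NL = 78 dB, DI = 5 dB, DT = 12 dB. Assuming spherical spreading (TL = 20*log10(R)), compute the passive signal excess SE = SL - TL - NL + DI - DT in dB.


-27.55 dB


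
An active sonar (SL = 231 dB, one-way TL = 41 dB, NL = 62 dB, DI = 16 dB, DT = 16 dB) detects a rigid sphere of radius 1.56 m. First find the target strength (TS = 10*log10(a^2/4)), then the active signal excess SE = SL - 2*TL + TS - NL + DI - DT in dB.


Step 1: TS = 10*log10(1.56^2/4) = -2.16 dB
Step 2: SE = SL - 2*TL + TS - NL + DI - DT = 231 - 2*41 + (-2.16) - 62 + 16 - 16 = 84.84

84.84 dB


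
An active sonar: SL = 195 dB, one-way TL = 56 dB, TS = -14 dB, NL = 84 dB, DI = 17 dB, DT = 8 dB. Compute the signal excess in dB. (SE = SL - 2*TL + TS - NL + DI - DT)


SE = SL - 2*TL + TS - NL + DI - DT = 195 - 2*56 + (-14) - 84 + 17 - 8 = -6

-6 dB


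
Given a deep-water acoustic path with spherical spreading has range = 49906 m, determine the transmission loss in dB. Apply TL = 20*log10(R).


TL = 20*log10(49906) = 93.96

93.96 dB


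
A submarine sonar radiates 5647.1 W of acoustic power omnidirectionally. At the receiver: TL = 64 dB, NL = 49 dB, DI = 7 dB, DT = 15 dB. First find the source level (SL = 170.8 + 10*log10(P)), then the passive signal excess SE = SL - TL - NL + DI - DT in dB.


Step 1: SL = 170.8 + 10*log10(5647.1) = 208.32 dB
Step 2: SE = SL - TL - NL + DI - DT = 208.32 - 64 - 49 + 7 - 15 = 87.32

87.32 dB


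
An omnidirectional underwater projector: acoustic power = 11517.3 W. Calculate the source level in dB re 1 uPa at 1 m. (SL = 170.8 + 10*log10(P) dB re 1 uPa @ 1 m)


SL = 170.8 + 10*log10(11517.3) = 170.8 + 40.61 = 211.41

211.41 dB


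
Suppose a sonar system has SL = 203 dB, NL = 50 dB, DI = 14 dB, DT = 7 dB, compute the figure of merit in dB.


FOM = SL - NL + DI - DT = 203 - 50 + 14 - 7 = 160

160 dB


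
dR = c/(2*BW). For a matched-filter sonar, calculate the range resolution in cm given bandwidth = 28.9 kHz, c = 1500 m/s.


2.6 cm


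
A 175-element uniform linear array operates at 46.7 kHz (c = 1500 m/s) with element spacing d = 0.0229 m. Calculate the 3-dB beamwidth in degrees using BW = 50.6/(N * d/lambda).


Step 1: lambda = 1500/46700 = 0.03212 m
Step 2: d/lambda = 0.0229/0.03212 = 0.713
Step 3: BW = 50.6/(N * d/lambda) = 50.6/(175 * 0.713) = 0.41

0.41 deg


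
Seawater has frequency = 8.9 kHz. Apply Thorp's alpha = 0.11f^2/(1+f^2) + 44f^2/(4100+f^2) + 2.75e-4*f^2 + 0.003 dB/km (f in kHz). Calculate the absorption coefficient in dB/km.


f^2 = 79.21
alpha = 0.11*79.21/(1+79.21) + 44*79.21/(4100+79.21) + 2.75e-4*79.21 + 0.003 = 0.967

0.967 dB/km


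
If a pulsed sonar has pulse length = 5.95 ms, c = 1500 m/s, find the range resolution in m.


dR = c*tau/2 = 1500 * 5.95e-3 / 2 = 4.4625

4.4625 m


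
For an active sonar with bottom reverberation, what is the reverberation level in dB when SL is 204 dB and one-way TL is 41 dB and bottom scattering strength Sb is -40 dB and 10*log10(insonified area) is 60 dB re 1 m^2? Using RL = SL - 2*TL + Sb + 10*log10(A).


142 dB


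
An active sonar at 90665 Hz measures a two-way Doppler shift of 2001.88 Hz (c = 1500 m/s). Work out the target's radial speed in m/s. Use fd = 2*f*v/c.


From fd = 2*f*v/c, v = c*fd/(2*f) = 1500 * 2001.88 / (2*90665) = 16.56

16.56 m/s


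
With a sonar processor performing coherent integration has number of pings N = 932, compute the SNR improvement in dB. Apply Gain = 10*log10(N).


Gain = 10*log10(932) = 29.69

29.69 dB


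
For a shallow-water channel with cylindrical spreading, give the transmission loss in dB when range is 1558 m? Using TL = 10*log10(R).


TL = 10*log10(1558) = 31.93

31.93 dB


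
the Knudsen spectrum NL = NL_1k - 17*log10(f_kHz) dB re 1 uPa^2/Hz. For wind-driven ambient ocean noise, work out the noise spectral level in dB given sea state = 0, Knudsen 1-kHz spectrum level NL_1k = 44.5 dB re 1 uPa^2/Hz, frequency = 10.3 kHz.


NL = NL_1k - 17*log10(f_kHz) = 44.5 - 17*log10(10.3) = 44.5 - (17.22) = 27.28

27.28 dB


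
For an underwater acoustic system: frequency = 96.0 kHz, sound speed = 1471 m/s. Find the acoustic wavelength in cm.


1.53 cm


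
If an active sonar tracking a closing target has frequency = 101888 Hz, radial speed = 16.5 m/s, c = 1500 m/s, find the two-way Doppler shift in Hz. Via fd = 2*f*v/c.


fd = 2*f*v/c = 2 * 101888 * 16.5 / 1500 = 2241.54

2241.54 Hz


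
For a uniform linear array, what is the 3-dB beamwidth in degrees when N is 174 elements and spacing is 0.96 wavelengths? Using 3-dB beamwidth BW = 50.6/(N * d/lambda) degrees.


BW = 50.6 / (174 * 0.96) = 50.6 / 167.04 = 0.3

0.3 deg


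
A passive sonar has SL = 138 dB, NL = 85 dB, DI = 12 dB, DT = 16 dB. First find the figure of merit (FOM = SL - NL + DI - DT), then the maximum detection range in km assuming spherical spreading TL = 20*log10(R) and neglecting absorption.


Step 1: FOM = SL - NL + DI - DT = 138 - 85 + 12 - 16 = 49 dB
Step 2: at max range FOM = TL = 20*log10(R), so R = 10^(49/20) = 281.84 m = 0.28 km

0.28 km


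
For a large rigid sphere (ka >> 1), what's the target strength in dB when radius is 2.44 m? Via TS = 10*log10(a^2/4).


1.73 dB


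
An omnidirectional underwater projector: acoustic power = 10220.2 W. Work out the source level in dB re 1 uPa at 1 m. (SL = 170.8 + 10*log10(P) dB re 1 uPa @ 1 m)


SL = 170.8 + 10*log10(10220.2) = 170.8 + 40.09 = 210.89

210.89 dB


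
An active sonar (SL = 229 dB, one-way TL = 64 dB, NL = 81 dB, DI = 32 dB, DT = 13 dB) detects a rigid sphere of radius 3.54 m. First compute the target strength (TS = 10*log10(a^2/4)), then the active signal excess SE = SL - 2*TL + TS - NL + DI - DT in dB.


Step 1: TS = 10*log10(3.54^2/4) = 4.96 dB
Step 2: SE = SL - 2*TL + TS - NL + DI - DT = 229 - 2*64 + (4.96) - 81 + 32 - 13 = 43.96

43.96 dB


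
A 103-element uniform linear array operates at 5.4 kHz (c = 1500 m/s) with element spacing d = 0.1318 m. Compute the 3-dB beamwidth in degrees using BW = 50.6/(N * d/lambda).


Step 1: lambda = 1500/5400 = 0.27778 m
Step 2: d/lambda = 0.1318/0.27778 = 0.4745
Step 3: BW = 50.6/(N * d/lambda) = 50.6/(103 * 0.4745) = 1.04

1.04 deg


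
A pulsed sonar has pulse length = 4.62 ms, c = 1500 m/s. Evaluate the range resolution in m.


dR = c*tau/2 = 1500 * 4.62e-3 / 2 = 3.465

3.465 m


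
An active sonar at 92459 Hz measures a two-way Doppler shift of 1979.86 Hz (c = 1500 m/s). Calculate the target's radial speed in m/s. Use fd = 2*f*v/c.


From fd = 2*f*v/c, v = c*fd/(2*f) = 1500 * 1979.86 / (2*92459) = 16.06

16.06 m/s


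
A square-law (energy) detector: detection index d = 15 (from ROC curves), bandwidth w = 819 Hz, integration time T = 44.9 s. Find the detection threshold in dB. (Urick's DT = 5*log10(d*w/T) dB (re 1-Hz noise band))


12.19 dB


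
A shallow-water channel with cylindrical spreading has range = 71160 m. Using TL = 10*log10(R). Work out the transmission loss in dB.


TL = 10*log10(71160) = 48.52

48.52 dB


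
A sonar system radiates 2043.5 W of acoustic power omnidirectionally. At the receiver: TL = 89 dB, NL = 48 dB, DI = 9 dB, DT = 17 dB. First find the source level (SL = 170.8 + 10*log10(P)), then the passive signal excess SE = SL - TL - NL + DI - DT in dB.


Step 1: SL = 170.8 + 10*log10(2043.5) = 203.9 dB
Step 2: SE = SL - TL - NL + DI - DT = 203.9 - 89 - 48 + 9 - 17 = 58.9

58.9 dB


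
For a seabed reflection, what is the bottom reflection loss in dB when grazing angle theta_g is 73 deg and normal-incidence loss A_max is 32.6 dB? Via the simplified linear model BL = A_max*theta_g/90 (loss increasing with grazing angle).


BL = A_max * theta_g / 90 = 32.6 * 73 / 90 = 26.44

26.44 dB


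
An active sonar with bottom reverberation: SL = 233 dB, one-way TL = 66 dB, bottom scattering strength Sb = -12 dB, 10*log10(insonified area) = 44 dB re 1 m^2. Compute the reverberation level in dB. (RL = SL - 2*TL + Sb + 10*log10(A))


133 dB


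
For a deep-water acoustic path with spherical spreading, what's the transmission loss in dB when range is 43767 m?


TL = 20*log10(43767) = 92.82

92.82 dB


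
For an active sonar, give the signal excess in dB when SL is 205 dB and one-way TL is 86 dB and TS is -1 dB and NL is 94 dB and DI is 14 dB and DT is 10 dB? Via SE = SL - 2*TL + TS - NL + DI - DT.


SE = SL - 2*TL + TS - NL + DI - DT = 205 - 2*86 + (-1) - 94 + 14 - 10 = -58

-58 dB


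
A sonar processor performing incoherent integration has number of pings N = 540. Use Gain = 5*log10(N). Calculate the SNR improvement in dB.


Gain = 5*log10(540) = 13.66

13.66 dB


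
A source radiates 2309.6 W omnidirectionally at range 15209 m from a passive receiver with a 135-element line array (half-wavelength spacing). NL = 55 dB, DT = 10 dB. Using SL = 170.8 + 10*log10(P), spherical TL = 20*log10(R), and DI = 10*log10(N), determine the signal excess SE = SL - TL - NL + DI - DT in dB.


Step 1: SL = 170.8 + 10*log10(2309.6) = 204.44 dB
Step 2: TL = 20*log10(15209) = 83.64 dB
Step 3: DI = 10*log10(135) = 21.3 dB
Step 4: SE = SL - TL - NL + DI - DT = 204.44 - 83.64 - 55 + 21.3 - 10 = 77.1

77.1 dB


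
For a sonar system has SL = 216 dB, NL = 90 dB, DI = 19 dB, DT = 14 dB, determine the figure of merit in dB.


FOM = SL - NL + DI - DT = 216 - 90 + 19 - 14 = 131

131 dB


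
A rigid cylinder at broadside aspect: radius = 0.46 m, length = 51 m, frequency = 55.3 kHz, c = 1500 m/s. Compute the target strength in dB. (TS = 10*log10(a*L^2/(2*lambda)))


lambda = 1500/55300 = 0.02712 m
TS = 10*log10(0.46*51^2/(2*0.02712)) = 43.44

43.44 dB


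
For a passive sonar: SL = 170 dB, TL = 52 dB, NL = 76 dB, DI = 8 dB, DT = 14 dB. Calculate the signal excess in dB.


SE = SL - TL - NL + DI - DT = 170 - 52 - 76 + 8 - 14 = 36

36 dB


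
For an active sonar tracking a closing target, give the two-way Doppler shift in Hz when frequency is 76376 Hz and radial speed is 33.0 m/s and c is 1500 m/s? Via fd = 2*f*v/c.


fd = 2*f*v/c = 2 * 76376 * 33.0 / 1500 = 3360.54

3360.54 Hz


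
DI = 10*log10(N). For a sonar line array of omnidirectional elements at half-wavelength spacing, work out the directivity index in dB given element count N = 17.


DI = 10*log10(17) = 12.3

12.3 dB


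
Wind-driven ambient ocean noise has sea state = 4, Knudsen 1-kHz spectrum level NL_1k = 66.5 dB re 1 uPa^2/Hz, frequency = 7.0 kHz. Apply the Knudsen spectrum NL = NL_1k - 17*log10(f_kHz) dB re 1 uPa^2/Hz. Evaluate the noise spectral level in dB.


52.13 dB


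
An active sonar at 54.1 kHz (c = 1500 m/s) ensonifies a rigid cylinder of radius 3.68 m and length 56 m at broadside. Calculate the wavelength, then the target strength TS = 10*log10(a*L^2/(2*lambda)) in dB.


Step 1: lambda = c/f = 1500/54100 = 0.02773 m
Step 2: TS = 10*log10(a*L^2/(2*lambda)) = 10*log10(3.68*56^2/(2*0.02773)) = 53.18

53.18 dB


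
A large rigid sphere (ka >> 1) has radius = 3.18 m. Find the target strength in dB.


TS = 10*log10(3.18^2 / 4) = 10*log10(2.5281) = 4.03

4.03 dB


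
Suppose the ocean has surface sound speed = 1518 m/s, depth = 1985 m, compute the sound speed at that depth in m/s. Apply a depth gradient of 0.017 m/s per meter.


c = 1518 + 0.017 * 1985 = 1551.745

1551.745 m/s


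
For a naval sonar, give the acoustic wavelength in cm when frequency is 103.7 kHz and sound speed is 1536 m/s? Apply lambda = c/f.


lambda = c/f = 1536 / 103700 = 0.0148 m = 1.48 cm

1.48 cm


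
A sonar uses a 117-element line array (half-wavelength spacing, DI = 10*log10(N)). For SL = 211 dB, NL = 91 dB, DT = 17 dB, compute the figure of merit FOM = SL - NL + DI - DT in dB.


Step 1: DI = 10*log10(117) = 20.68 dB
Step 2: FOM = SL - NL + DI - DT = 211 - 91 + 20.68 - 17 = 123.68

123.68 dB


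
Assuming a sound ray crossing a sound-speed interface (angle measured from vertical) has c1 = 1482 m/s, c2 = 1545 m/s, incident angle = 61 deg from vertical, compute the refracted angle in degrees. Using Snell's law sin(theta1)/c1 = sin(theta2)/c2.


65.76 deg


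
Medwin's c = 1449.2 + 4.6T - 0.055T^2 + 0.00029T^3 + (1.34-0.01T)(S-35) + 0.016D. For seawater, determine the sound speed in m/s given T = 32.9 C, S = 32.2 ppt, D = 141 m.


1550.76 m/s


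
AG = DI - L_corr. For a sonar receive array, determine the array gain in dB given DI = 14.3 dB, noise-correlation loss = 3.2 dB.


AG = DI - L_corr = 14.3 - 3.2 = 11.1

11.1 dB


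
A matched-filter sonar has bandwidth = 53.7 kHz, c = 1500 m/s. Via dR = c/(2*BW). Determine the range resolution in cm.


1.4 cm


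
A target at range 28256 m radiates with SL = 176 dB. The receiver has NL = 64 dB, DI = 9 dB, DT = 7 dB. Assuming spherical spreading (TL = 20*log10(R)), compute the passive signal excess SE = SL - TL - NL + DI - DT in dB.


Step 1: TL = 20*log10(28256) = 89.02 dB
Step 2: SE = 176 - 89.02 - 64 + 9 - 7 = 24.98

24.98 dB


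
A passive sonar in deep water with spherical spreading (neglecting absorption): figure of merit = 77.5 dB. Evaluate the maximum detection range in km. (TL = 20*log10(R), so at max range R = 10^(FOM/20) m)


At max range FOM = TL, so 20*log10(R) = 77.5
R = 10^(77.5/20) = 7498.94 m = 7.5 km

7.5 km


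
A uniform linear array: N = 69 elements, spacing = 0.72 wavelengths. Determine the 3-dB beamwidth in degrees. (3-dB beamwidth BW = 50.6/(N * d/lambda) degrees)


1.02 deg


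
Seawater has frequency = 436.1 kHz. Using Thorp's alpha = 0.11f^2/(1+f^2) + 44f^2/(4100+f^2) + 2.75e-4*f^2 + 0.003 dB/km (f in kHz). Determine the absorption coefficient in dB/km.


f^2 = 190183.21
alpha = 0.11*190183.21/(1+190183.21) + 44*190183.21/(4100+190183.21) + 2.75e-4*190183.21 + 0.003 = 95.485

95.485 dB/km


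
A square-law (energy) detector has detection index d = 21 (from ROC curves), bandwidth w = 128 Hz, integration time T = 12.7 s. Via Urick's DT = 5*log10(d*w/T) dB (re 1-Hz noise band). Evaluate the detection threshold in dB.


DT = 5*log10(d*w/T) = 5*log10(21 * 128 / 12.7) = 5*log10(211.65) = 11.63

11.63 dB


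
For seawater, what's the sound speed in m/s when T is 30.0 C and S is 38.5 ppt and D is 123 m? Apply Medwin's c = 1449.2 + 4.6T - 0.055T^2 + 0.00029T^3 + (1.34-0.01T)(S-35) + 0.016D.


c = 1449.2 + 4.6*30.0 - 0.055*30.0^2 + 0.00029*30.0^3 + (1.34 - 0.01*30.0)*(38.5 - 35) + 0.016*123 = 1551.14

1551.14 m/s


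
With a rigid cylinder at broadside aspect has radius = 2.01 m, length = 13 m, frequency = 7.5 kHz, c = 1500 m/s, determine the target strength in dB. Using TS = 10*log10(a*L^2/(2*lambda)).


29.29 dB


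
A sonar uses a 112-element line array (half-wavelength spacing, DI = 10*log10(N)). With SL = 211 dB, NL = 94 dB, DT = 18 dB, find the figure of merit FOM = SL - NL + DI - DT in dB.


119.49 dB


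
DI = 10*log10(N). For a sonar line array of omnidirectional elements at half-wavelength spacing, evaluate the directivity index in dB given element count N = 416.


DI = 10*log10(416) = 26.19

26.19 dB


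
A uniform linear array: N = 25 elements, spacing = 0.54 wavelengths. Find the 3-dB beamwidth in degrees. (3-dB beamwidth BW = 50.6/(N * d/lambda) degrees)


BW = 50.6 / (25 * 0.54) = 50.6 / 13.5 = 3.75

3.75 deg


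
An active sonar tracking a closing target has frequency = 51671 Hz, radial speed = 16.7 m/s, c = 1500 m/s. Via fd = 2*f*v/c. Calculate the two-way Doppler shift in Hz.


1150.54 Hz


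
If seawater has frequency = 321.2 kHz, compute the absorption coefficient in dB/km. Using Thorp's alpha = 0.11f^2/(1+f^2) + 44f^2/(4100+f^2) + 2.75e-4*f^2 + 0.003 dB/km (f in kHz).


f^2 = 103169.44
alpha = 0.11*103169.44/(1+103169.44) + 44*103169.44/(4100+103169.44) + 2.75e-4*103169.44 + 0.003 = 70.803

70.803 dB/km


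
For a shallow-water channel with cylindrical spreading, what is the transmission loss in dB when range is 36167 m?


TL = 10*log10(36167) = 45.58

45.58 dB


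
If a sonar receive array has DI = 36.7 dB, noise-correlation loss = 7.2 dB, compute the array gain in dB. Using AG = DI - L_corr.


AG = DI - L_corr = 36.7 - 7.2 = 29.5

29.5 dB


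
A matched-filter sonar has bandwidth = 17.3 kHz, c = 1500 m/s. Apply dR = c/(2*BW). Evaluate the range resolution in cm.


dR = c/(2*BW) = 1500 / (2 * 17.3e3) = 0.0434 m = 4.34 cm

4.34 cm


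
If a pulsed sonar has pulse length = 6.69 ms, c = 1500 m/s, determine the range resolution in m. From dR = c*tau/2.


dR = c*tau/2 = 1500 * 6.69e-3 / 2 = 5.0175

5.0175 m


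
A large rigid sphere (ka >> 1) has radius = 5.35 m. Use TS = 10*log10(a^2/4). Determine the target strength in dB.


TS = 10*log10(5.35^2 / 4) = 10*log10(7.155625) = 8.55

8.55 dB


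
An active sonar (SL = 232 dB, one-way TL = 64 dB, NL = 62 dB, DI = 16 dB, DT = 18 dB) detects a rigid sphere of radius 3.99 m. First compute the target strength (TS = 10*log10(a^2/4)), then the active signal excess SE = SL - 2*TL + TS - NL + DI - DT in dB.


Step 1: TS = 10*log10(3.99^2/4) = 6.0 dB
Step 2: SE = SL - 2*TL + TS - NL + DI - DT = 232 - 2*64 + (6.0) - 62 + 16 - 18 = 46.0

46.0 dB


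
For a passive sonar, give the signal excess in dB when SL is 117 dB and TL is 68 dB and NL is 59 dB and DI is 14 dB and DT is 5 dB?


SE = SL - TL - NL + DI - DT = 117 - 68 - 59 + 14 - 5 = -1

-1 dB
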